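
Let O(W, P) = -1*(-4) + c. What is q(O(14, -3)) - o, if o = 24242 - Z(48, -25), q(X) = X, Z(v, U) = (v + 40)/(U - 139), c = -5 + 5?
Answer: -993780/41 ≈ -24239.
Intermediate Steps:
c = 0
Z(v, U) = (40 + v)/(-139 + U)
O(W, P) = 4 (O(W, P) = -1*(-4) + 0 = 4 + 0 = 4)
o = 993944/41 (o = 24242 - (40 + 48)/(-139 - 25) = 24242 - 88/(-164) = 24242 - (-1)*88/164 = 24242 - 1*(-22/41) = 24242 + 22/41 = 993944/41 ≈ 24243.)
q(O(14, -3)) - o = 4 - 1*993944/41 = 4 - 993944/41 = -993780/41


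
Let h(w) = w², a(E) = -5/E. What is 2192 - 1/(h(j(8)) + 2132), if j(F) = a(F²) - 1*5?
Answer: 19373542928/8838297 ≈ 2192.0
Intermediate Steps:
j(F) = -5 - 5/F² (j(F) = -5/F² - 1*5 = -5/F² - 5 = -5 - 5/F²)
2192 - 1/(h(j(8)) + 2132) = 2192 - 1/((-5 - 5/8²)² + 2132) = 2192 - 1/((-5 - 5*1/64)² + 2132) = 2192 - 1/((-5 - 5/64)² + 2132) = 2192 - 1/((-325/64)² + 2132) = 2192 - 1/(105625/4096 + 2132) = 2192 - 1/8838297/4096 = 2192 - 1*4096/8838297 = 2192 - 4096/8838297 = 19373542928/8838297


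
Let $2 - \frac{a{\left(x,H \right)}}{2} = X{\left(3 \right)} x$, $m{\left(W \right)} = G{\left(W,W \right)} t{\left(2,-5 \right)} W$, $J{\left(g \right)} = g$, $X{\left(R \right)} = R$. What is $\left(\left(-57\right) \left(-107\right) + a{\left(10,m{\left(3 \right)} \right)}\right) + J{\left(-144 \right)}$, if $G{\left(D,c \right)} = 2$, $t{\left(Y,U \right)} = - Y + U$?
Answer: $5899$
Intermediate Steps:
$t{\left(Y,U \right)} = U - Y$
$m{\left(W \right)} = - 14 W$ ($m{\left(W \right)} = 2 \left(-5 - 2\right) W = 2 \left(-7\right) W = - 14 W$)
$a{\left(x,H \right)} = 4 - 6 x$ ($a{\left(x,H \right)} = 4 - 2 \cdot 3 x = 4 - 6 x$)
$\left(\left(-57\right) \left(-107\right) + a{\left(10,m{\left(3 \right)} \right)}\right) + J{\left(-144 \right)} = \left(\left(-57\right) \left(-107\right) + \left(4 - 60\right)\right) - 144 = \left(6099 + \left(4 - 60\right)\right) - 144 = \left(6099 - 56\right) - 144 = 6043 - 144 = 5899$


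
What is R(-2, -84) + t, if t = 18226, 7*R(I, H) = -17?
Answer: 127565/7 ≈ 18224.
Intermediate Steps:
R(I, H) = -17/7 (R(I, H) = (⅐)*(-17) = -17/7)
R(-2, -84) + t = -17/7 + 18226 = 127565/7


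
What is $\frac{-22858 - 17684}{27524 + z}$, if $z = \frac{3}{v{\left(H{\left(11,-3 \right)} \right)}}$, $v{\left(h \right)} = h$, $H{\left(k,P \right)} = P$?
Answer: $- \frac{40542}{27523} \approx -1.473$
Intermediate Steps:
$z = -1$ ($z = \frac{3}{-3} = 3 \left(- \frac{1}{3}\right) = -1$)
$\frac{-22858 - 17684}{27524 + z} = \frac{-22858 - 17684}{27524 - 1} = - \frac{40542}{27523}$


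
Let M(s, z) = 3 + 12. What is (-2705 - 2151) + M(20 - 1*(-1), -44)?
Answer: -4841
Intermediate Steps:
M(s, z) = 15
(-2705 - 2151) + M(20 - 1*(-1), -44) = (-2705 - 2151) + 15 = -4856 + 15 = -4841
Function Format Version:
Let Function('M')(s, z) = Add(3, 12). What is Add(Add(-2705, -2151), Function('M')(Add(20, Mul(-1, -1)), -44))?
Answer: -4841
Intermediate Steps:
Function('M')(s, z) = 15
Add(Add(-2705, -2151), Function('M')(Add(20, Mul(-1, -1)), -44)) = Add(Add(-2705, -2151), 15) = Add(-4856, 15) = -4841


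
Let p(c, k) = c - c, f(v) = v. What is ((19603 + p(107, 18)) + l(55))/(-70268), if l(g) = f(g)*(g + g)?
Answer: -25653/70268 ≈ -0.36507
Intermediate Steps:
p(c, k) = 0
l(g) = 2*g**2 (l(g) = g*(g + g) = g*(2*g) = 2*g**2)
((19603 + p(107, 18)) + l(55))/(-70268) = ((19603 + 0) + 2*55**2)/(-70268) = (19603 + 2*3025)*(-1/70268) = (19603 + 6050)*(-1/70268) = 25653*(-1/70268) = -25653/70268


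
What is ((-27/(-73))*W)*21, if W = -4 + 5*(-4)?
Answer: -13608/73 ≈ -186.41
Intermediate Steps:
W = -24 (W = -4 - 20 = -24)
((-27/(-73))*W)*21 = (-27/(-73)*(-24))*21 = (-27*(-1/73)*(-24))*21 = ((27/73)*(-24))*21 = -648/73*21 = -13608/73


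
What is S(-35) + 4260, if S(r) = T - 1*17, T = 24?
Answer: 4267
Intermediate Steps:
S(r) = 7 (S(r) = 24 - 1*17 = 24 - 17 = 7)
S(-35) + 4260 = 7 + 4260 = 4267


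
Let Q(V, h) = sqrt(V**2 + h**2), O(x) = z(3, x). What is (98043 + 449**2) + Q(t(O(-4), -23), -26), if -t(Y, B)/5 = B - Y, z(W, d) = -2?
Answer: 299644 + sqrt(11701) ≈ 2.9975e+5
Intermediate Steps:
O(x) = -2
t(Y, B) = -5*B + 5*Y (t(Y, B) = -5*(B - Y) = -5*B + 5*Y)
(98043 + 449**2) + Q(t(O(-4), -23), -26) = (98043 + 449**2) + sqrt((-5*(-23) + 5*(-2))**2 + (-26)**2) = (98043 + 201601) + sqrt((115 - 10)**2 + 676) = 299644 + sqrt(105**2 + 676) = 299644 + sqrt(11025 + 676) = 299644 + sqrt(11701)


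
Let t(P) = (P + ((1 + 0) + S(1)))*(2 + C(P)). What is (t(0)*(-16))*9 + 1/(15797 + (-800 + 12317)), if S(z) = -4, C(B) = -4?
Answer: -23599295/27314 ≈ -864.00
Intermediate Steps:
t(P) = 6 - 2*P (t(P) = (P + ((1 + 0) - 4))*(2 - 4) = (P + (1 - 4))*(-2) = (P - 3)*(-2) = (-3 + P)*(-2) = 6 - 2*P)
(t(0)*(-16))*9 + 1/(15797 + (-800 + 12317)) = ((6 - 2*0)*(-16))*9 + 1/(15797 + (-800 + 12317)) = ((6 + 0)*(-16))*9 + 1/(15797 + 11517) = (6*(-16))*9 + 1/27314 = -96*9 + 1/27314 = -864 + 1/27314 = -23599295/27314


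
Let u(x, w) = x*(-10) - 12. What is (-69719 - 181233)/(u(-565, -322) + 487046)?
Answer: -62738/123171 ≈ -0.50936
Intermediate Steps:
u(x, w) = -12 - 10*x (u(x, w) = -10*x - 12 = -12 - 10*x)
(-69719 - 181233)/(u(-565, -322) + 487046) = (-69719 - 181233)/((-12 - 10*(-565)) + 487046) = -250952/((-12 + 5650) + 487046) = -250952/(5638 + 487046) = -250952/492684 = -250952*1/492684 = -62738/123171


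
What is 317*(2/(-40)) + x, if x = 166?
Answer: 3003/20 ≈ 150.15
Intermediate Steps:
317*(2/(-40)) + x = 317*(2/(-40)) + 166 = 317*(2*(-1/40)) + 166 = 317*(-1/20) + 166 = -317/20 + 166 = 3003/20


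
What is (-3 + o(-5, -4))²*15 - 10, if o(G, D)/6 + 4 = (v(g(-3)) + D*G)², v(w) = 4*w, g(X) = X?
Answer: 1911725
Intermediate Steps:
o(G, D) = -24 + 6*(-12 + D*G)² (o(G, D) = -24 + 6*(4*(-3) + D*G)² = -24 + 6*(-12 + D*G)²)
(-3 + o(-5, -4))²*15 - 10 = (-3 + (-24 + 6*(-12 - 4*(-5))²))²*15 - 10 = (-3 + (-24 + 6*(-12 + 20)²))²*15 - 10 = (-3 + (-24 + 6*8²))²*15 - 10 = (-3 + (-24 + 6*64))²*15 - 10 = (-3 + (-24 + 384))²*15 - 10 = (-3 + 360)²*15 - 10 = 357²*15 - 10 = 127449*15 - 10 = 1911735 - 10 = 1911725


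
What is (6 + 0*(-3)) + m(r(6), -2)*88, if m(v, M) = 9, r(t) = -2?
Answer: 798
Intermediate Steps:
(6 + 0*(-3)) + m(r(6), -2)*88 = (6 + 0*(-3)) + 9*88 = (6 + 0) + 792 = 6 + 792 = 798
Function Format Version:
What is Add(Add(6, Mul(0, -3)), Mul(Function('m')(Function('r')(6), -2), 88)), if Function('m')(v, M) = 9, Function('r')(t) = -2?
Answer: 798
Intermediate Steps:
Add(Add(6, Mul(0, -3)), Mul(Function('m')(Function('r')(6), -2), 88)) = Add(Add(6, Mul(0, -3)), Mul(9, 88)) = Add(Add(6, 0), 792) = Add(6, 792) = 798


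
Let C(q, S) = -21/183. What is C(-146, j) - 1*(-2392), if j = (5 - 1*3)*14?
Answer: 145905/61 ≈ 2391.9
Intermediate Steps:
j = 28 (j = (5 - 3)*14 = 2*14 = 28)
C(q, S) = -7/61 (C(q, S) = -21*1/183 = -7/61)
C(-146, j) - 1*(-2392) = -7/61 - 1*(-2392) = -7/61 + 2392 = 145905/61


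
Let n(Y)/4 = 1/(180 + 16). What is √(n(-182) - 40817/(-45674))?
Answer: √93435621518/319718 ≈ 0.95607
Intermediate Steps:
n(Y) = 1/49 (n(Y) = 4/(180 + 16) = 4/196 = 4*(1/196) = 1/49)
√(n(-182) - 40817/(-45674)) = √(1/49 - 40817/(-45674)) = √(1/49 - 40817*(-1/45674)) = √(1/49 + 40817/45674) = √(2045707/2238026) = √93435621518/319718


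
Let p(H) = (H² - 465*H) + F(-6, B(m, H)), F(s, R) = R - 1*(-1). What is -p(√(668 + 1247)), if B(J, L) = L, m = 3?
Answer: -1916 + 464*√1915 ≈ 18389.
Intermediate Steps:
F(s, R) = 1 + R (F(s, R) = R + 1 = 1 + R)
p(H) = 1 + H² - 464*H (p(H) = (H² - 465*H) + (1 + H) = 1 + H² - 464*H)
-p(√(668 + 1247)) = -(1 + (√(668 + 1247))² - 464*√(668 + 1247)) = -(1 + (√1915)² - 464*√1915) = -(1 + 1915 - 464*√1915) = -(1916 - 464*√1915) = -1916 + 464*√1915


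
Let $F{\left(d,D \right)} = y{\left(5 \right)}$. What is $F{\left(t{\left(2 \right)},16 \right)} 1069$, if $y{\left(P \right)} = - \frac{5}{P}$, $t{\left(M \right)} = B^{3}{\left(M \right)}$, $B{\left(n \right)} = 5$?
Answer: $-1069$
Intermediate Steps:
$t{\left(M \right)} = 125$ ($t{\left(M \right)} = 5^{3} = 125$)
$F{\left(d,D \right)} = -1$ ($F{\left(d,D \right)} = - \frac{5}{5} = \left(-5\right) \frac{1}{5} = -1$)
$F{\left(t{\left(2 \right)},16 \right)} 1069 = \left(-1\right) 1069 = -1069$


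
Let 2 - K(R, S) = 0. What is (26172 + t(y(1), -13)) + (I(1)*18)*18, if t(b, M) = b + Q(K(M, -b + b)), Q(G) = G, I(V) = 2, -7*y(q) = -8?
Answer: 187762/7 ≈ 26823.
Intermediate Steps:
K(R, S) = 2 (K(R, S) = 2 - 1*0 = 2 + 0 = 2)
y(q) = 8/7 (y(q) = -1/7*(-8) = 8/7)
t(b, M) = 2 + b (t(b, M) = b + 2 = 2 + b)
(26172 + t(y(1), -13)) + (I(1)*18)*18 = (26172 + (2 + 8/7)) + (2*18)*18 = (26172 + 22/7) + 36*18 = 183226/7 + 648 = 187762/7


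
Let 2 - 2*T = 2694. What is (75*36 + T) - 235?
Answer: 1119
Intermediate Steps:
T = -1346 (T = 1 - ½*2694 = 1 - 1347 = -1346)
(75*36 + T) - 235 = (75*36 - 1346) - 235 = (2700 - 1346) - 235 = 1354 - 235 = 1119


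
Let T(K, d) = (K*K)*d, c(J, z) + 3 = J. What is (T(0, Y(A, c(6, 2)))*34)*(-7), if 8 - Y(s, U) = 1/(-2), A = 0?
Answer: 0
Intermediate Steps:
c(J, z) = -3 + J
Y(s, U) = 17/2 (Y(s, U) = 8 - 1/(-2) = 8 - 1*(-½) = 8 + ½ = 17/2)
T(K, d) = d*K² (T(K, d) = K²*d = d*K²)
(T(0, Y(A, c(6, 2)))*34)*(-7) = (((17/2)*0²)*34)*(-7) = (((17/2)*0)*34)*(-7) = (0*34)*(-7) = 0*(-7) = 0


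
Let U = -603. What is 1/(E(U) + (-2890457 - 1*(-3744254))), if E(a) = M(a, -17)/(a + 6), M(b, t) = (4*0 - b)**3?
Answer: 199/96820194 ≈ 2.0554e-6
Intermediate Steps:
M(b, t) = -b**3 (M(b, t) = (0 - b)**3 = (-b)**3 = -b**3)
E(a) = -a**3/(6 + a) (E(a) = (-a**3)/(a + 6) = (-a**3)/(6 + a) = -a**3/(6 + a))
1/(E(U) + (-2890457 - 1*(-3744254))) = 1/(-1*(-603)**3/(6 - 603) + (-2890457 - 1*(-3744254))) = 1/(-1*(-219256227)/(-597) + (-2890457 + 3744254)) = 1/(-1*(-219256227)*(-1/597) + 853797) = 1/(-73085409/199 + 853797) = 1/(96820194/199) = 199/96820194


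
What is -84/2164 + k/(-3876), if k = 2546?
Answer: -38389/55182 ≈ -0.69568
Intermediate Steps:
-84/2164 + k/(-3876) = -84/2164 + 2546/(-3876) = -84*1/2164 + 2546*(-1/3876) = -21/541 - 67/102 = -38389/55182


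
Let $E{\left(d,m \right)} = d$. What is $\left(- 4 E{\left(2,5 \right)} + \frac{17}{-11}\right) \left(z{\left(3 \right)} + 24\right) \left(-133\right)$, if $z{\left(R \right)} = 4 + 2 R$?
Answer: $\frac{474810}{11} \approx 43165.0$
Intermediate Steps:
$\left(- 4 E{\left(2,5 \right)} + \frac{17}{-11}\right) \left(z{\left(3 \right)} + 24\right) \left(-133\right) = \left(\left(-4\right) 2 + \frac{17}{-11}\right) \left(\left(4 + 2 \cdot 3\right) + 24\right) \left(-133\right) = \left(-8 + 17 \left(- \frac{1}{11}\right)\right) \left(\left(4 + 6\right) + 24\right) \left(-133\right) = \left(-8 - \frac{17}{11}\right) \left(10 + 24\right) \left(-133\right) = \left(- \frac{105}{11}\right) 34 \left(-133\right) = \left(- \frac{3570}{11}\right) \left(-133\right) = \frac{474810}{11}$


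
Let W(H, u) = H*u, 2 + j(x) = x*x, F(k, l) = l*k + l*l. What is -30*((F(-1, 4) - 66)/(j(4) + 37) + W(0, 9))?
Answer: 540/17 ≈ 31.765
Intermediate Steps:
F(k, l) = l² + k*l (F(k, l) = k*l + l² = l² + k*l)
j(x) = -2 + x² (j(x) = -2 + x*x = -2 + x²)
-30*((F(-1, 4) - 66)/(j(4) + 37) + W(0, 9)) = -30*((4*(-1 + 4) - 66)/((-2 + 4²) + 37) + 0*9) = -30*((4*3 - 66)/((-2 + 16) + 37) + 0) = -30*((12 - 66)/(14 + 37) + 0) = -30*(-54/51 + 0) = -30*(-54*1/51 + 0) = -30*(-18/17 + 0) = -30*(-18/17) = 540/17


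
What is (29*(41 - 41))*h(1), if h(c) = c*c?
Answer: 0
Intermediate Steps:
h(c) = c**2
(29*(41 - 41))*h(1) = (29*(41 - 41))*1**2 = (29*0)*1 = 0*1 = 0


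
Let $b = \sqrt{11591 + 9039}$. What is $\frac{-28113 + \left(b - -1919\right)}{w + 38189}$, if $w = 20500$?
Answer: $- \frac{26194}{58689} + \frac{\sqrt{20630}}{58689} \approx -0.44387$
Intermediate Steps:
$b = \sqrt{20630} \approx 143.63$
$\frac{-28113 + \left(b - -1919\right)}{w + 38189} = \frac{-28113 + \left(\sqrt{20630} - -1919\right)}{20500 + 38189} = \frac{-28113 + \left(\sqrt{20630} + 1919\right)}{58689} = \left(-28113 + \left(1919 + \sqrt{20630}\right)\right) \frac{1}{58689} = \left(-26194 + \sqrt{20630}\right) \frac{1}{58689} = - \frac{26194}{58689} + \frac{\sqrt{20630}}{58689}$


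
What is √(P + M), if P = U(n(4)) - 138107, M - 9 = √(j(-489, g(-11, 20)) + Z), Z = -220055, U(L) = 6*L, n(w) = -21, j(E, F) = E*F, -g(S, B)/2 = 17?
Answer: √(-138224 + I*√203429) ≈ 0.6066 + 371.79*I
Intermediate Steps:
g(S, B) = -34 (g(S, B) = -2*17 = -34)
M = 9 + I*√203429 (M = 9 + √(-489*(-34) - 220055) = 9 + √(16626 - 220055) = 9 + √(-203429) = 9 + I*√203429 ≈ 9.0 + 451.03*I)
P = -138233 (P = 6*(-21) - 138107 = -126 - 138107 = -138233)
√(P + M) = √(-138233 + (9 + I*√203429)) = √(-138224 + I*√203429)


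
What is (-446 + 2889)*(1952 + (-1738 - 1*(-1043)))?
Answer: 3070851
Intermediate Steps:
(-446 + 2889)*(1952 + (-1738 - 1*(-1043))) = 2443*(1952 + (-1738 + 1043)) = 2443*(1952 - 695) = 2443*1257 = 3070851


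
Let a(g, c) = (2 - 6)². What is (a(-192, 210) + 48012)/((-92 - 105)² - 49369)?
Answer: -12007/2640 ≈ -4.5481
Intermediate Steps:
a(g, c) = 16 (a(g, c) = (-4)² = 16)
(a(-192, 210) + 48012)/((-92 - 105)² - 49369) = (16 + 48012)/((-92 - 105)² - 49369) = 48028/((-197)² - 49369) = 48028/(38809 - 49369) = 48028/(-10560) = 48028*(-1/10560) = -12007/2640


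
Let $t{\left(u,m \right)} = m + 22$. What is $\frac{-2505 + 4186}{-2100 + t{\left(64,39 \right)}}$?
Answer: $- \frac{1681}{2039} \approx -0.82442$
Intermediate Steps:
$t{\left(u,m \right)} = 22 + m$
$\frac{-2505 + 4186}{-2100 + t{\left(64,39 \right)}} = \frac{-2505 + 4186}{-2100 + \left(22 + 39\right)} = \frac{1681}{-2100 + 61} = \frac{1681}{-2039} = 1681 \left(- \frac{1}{2039}\right) = - \frac{1681}{2039}$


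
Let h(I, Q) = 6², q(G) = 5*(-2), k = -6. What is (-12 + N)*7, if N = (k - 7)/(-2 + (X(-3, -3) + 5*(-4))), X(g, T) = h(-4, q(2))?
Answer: -181/2 ≈ -90.500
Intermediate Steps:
q(G) = -10
h(I, Q) = 36
X(g, T) = 36
N = -13/14 (N = (-6 - 7)/(-2 + (36 + 5*(-4))) = -13/(-2 + (36 - 20)) = -13/(-2 + 16) = -13/14 ≈ -0.92857)
(-12 + N)*7 = (-12 - 13/14)*7 = -181/14*7 = -181/2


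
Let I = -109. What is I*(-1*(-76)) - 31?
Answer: -8315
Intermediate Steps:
I*(-1*(-76)) - 31 = -(-109)*(-76) - 31 = -109*76 - 31 = -8284 - 31 = -8315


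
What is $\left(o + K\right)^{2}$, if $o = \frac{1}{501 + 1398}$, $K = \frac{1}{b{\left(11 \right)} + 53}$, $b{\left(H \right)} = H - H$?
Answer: $\frac{3810304}{10129818609} \approx 0.00037615$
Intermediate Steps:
$b{\left(H \right)} = 0$
$K = \frac{1}{53}$ ($K = \frac{1}{0 + 53} = \frac{1}{53} \approx 0.018868$)
$o = \frac{1}{1899} \approx 0.00052659$
$\left(o + K\right)^{2} = \left(\frac{1}{1899} + \frac{1}{53}\right)^{2} = \left(\frac{1952}{100647}\right)^{2} = \frac{3810304}{10129818609}$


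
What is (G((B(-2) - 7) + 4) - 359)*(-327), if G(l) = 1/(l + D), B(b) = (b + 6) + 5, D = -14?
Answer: 939471/8 ≈ 1.1743e+5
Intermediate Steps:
B(b) = 11 + b (B(b) = (6 + b) + 5 = 11 + b)
G(l) = 1/(-14 + l) (G(l) = 1/(l - 14) = 1/(-14 + l))
(G((B(-2) - 7) + 4) - 359)*(-327) = (1/(-14 + (((11 - 2) - 7) + 4)) - 359)*(-327) = (1/(-14 + ((9 - 7) + 4)) - 359)*(-327) = (1/(-14 + (2 + 4)) - 359)*(-327) = (1/(-14 + 6) - 359)*(-327) = (1/(-8) - 359)*(-327) = (-1/8 - 359)*(-327) = -2873/8*(-327) = 939471/8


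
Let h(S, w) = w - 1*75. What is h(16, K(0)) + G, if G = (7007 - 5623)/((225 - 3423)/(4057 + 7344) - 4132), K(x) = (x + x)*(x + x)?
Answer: -136507259/1812005 ≈ -75.335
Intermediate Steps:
K(x) = 4*x² (K(x) = (2*x)*(2*x) = 4*x²)
h(S, w) = -75 + w (h(S, w) = w - 75 = -75 + w)
G = -606884/1812005 (G = 1384/(-3198/11401 - 4132) = 1384/(-3198*1/11401 - 4132) = 1384/(-246/877 - 4132) = 1384/(-3624010/877) = 1384*(-877/3624010) = -606884/1812005 ≈ -0.33492)
h(16, K(0)) + G = (-75 + 4*0²) - 606884/1812005 = (-75 + 4*0) - 606884/1812005 = (-75 + 0) - 606884/1812005 = -75 - 606884/1812005 = -136507259/1812005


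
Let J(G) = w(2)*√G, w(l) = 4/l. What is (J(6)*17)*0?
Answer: 0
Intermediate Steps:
J(G) = 2*√G (J(G) = (4/2)*√G = (4*(½))*√G = 2*√G)
(J(6)*17)*0 = ((2*√6)*17)*0 = (34*√6)*0 = 0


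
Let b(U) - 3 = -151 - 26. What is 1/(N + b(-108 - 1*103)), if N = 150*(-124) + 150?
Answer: -1/18624 ≈ -5.3694e-5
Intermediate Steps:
b(U) = -174 (b(U) = 3 + (-151 - 26) = 3 - 177 = -174)
N = -18450 (N = -18600 + 150 = -18450)
1/(N + b(-108 - 1*103)) = 1/(-18450 - 174) = 1/(-18624) = -1/18624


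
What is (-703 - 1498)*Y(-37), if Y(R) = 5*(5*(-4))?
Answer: 220100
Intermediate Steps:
Y(R) = -100 (Y(R) = 5*(-20) = -100)
(-703 - 1498)*Y(-37) = (-703 - 1498)*(-100) = -2201*(-100) = 220100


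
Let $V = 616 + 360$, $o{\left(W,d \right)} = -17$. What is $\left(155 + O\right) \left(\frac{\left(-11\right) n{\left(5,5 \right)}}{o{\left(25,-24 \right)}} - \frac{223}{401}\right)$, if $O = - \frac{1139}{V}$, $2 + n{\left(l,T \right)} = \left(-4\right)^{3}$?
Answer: $- \frac{44279133297}{6653392} \approx -6655.1$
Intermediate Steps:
$V = 976$
$n{\left(l,T \right)} = -66$ ($n{\left(l,T \right)} = -2 + \left(-4\right)^{3} = -2 - 64 = -66$)
$O = - \frac{1139}{976} \approx -1.167$
$\left(155 + O\right) \left(\frac{\left(-11\right) n{\left(5,5 \right)}}{o{\left(25,-24 \right)}} - \frac{223}{401}\right) = \left(155 - \frac{1139}{976}\right) \left(\frac{\left(-11\right) \left(-66\right)}{-17} - \frac{223}{401}\right) = \frac{150141 \left(726 \left(- \frac{1}{17}\right) - \frac{223}{401}\right)}{976} = \frac{150141 \left(- \frac{726}{17} - \frac{223}{401}\right)}{976} = \frac{150141}{976} \left(- \frac{294917}{6817}\right) = - \frac{44279133297}{6653392}$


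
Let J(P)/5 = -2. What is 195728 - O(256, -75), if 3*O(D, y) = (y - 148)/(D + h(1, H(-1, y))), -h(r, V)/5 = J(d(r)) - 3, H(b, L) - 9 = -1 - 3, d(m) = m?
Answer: 188486287/963 ≈ 1.9573e+5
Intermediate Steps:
J(P) = -10 (J(P) = 5*(-2) = -10)
H(b, L) = 5 (H(b, L) = 9 + (-1 - 3) = 9 - 4 = 5)
h(r, V) = 65 (h(r, V) = -5*(-10 - 3) = -5*(-13) = 65)
O(D, y) = (-148 + y)/(3*(65 + D)) (O(D, y) = ((y - 148)/(D + 65))/3 = ((-148 + y)/(65 + D))/3 = (-148 + y)/(3*(65 + D)))
195728 - O(256, -75) = 195728 - (-148 - 75)/(3*(65 + 256)) = 195728 - (-223)/(3*321) = 195728 - 1*(-223/963) = 195728 + 223/963 = 188486287/963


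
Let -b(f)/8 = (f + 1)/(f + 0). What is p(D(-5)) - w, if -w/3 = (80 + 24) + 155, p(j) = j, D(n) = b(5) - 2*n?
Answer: 3887/5 ≈ 777.40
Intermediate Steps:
b(f) = -8*(1 + f)/f (b(f) = -8*(f + 1)/(f + 0) = -8*(1 + f)/f)
D(n) = -48/5 - 2*n (D(n) = (-8 - 8/5) - 2*n = -48/5 - 2*n)
w = -777 (w = -3*((80 + 24) + 155) = -3*(104 + 155) = -3*259 = -777)
p(D(-5)) - w = (-48/5 - 2*(-5)) - 1*(-777) = (-48/5 + 10) + 777 = ⅖ + 777 = 3887/5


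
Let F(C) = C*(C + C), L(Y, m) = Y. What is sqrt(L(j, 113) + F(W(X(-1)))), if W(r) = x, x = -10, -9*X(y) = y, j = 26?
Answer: sqrt(226) ≈ 15.033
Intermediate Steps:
X(y) = -y/9
W(r) = -10
F(C) = 2*C**2 (F(C) = C*(2*C) = 2*C**2)
sqrt(L(j, 113) + F(W(X(-1)))) = sqrt(26 + 2*(-10)**2) = sqrt(26 + 2*100) = sqrt(26 + 200) = sqrt(226)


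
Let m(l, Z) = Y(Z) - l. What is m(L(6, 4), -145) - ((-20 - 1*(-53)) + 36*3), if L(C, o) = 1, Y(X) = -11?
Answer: -153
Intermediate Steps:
m(l, Z) = -11 - l
m(L(6, 4), -145) - ((-20 - 1*(-53)) + 36*3) = (-11 - 1*1) - ((-20 - 1*(-53)) + 36*3) = (-11 - 1) - ((-20 + 53) + 108) = -12 - (33 + 108) = -12 - 1*141 = -12 - 141 = -153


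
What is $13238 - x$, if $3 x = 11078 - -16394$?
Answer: $\frac{12242}{3} \approx 4080.7$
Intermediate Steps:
$x = \frac{27472}{3}$ ($x = \frac{11078 - -16394}{3} = \frac{11078 + 16394}{3} = \frac{1}{3} \cdot 27472 = \frac{27472}{3} \approx 9157.3$)
$13238 - x = 13238 - \frac{27472}{3} = \frac{12242}{3}$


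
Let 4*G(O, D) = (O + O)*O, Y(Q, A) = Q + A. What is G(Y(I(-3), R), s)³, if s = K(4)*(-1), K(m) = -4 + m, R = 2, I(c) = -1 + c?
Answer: 8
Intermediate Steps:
Y(Q, A) = A + Q
s = 0 (s = (-4 + 4)*(-1) = 0*(-1) = 0)
G(O, D) = O²/2 (G(O, D) = ((O + O)*O)/4 = ((2*O)*O)/4 = (2*O²)/4 = O²/2)
G(Y(I(-3), R), s)³ = ((2 + (-1 - 3))²/2)³ = ((2 - 4)²/2)³ = ((½)*(-2)²)³ = ((½)*4)³ = 2³ = 8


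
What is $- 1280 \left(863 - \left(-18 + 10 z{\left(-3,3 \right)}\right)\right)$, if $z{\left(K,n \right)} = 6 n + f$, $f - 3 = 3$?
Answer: $-820480$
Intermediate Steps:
$f = 6$ ($f = 3 + 3 = 6$)
$z{\left(K,n \right)} = 6 + 6 n$ ($z{\left(K,n \right)} = 6 n + 6 = 6 + 6 n$)
$- 1280 \left(863 - \left(-18 + 10 z{\left(-3,3 \right)}\right)\right) = - 1280 \left(863 + \left(- 10 \left(6 + 6 \cdot 3\right) + 18\right)\right) = - 1280 \left(863 + \left(- 10 \left(6 + 18\right) + 18\right)\right) = - 1280 \left(863 + \left(\left(-10\right) 24 + 18\right)\right) = - 1280 \left(863 + \left(-240 + 18\right)\right) = - 1280 \left(863 - 222\right) = \left(-1280\right) 641 = -820480$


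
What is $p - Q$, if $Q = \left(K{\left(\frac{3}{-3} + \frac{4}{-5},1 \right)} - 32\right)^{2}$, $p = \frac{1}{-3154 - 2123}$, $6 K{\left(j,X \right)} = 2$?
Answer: $- \frac{15874978}{15831} \approx -1002.8$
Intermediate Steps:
$K{\left(j,X \right)} = \frac{1}{3}$ ($K{\left(j,X \right)} = \frac{1}{6} \cdot 2 = \frac{1}{3}$)
$p = - \frac{1}{5277}$ ($p = \frac{1}{-5277} = - \frac{1}{5277} \approx -0.0001895$)
$Q = \frac{9025}{9}$ ($Q = \left(\frac{1}{3} - 32\right)^{2} = \left(- \frac{95}{3}\right)^{2} = \frac{9025}{9} \approx 1002.8$)
$p - Q = - \frac{1}{5277} - \frac{9025}{9} = - \frac{15874978}{15831}$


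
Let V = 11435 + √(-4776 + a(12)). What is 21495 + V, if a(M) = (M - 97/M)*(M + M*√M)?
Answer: 32930 + √(-4729 + 94*√3) ≈ 32930.0 + 67.574*I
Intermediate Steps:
a(M) = (M + M^(3/2))*(M - 97/M) (a(M) = (M - 97/M)*(M + M^(3/2)) = (M + M^(3/2))*(M - 97/M))
V = 11435 + √(-4729 + 94*√3) (V = 11435 + √(-4776 + (-97 + 12² + 12^(5/2) - 194*√3)) = 11435 + √(-4776 + (-97 + 144 + 288*√3 - 194*√3)) = 11435 + √(-4776 + (47 + 94*√3)) = 11435 + √(-4729 + 94*√3) ≈ 11435.0 + 67.574*I)
21495 + V = 21495 + (11435 + √(-4729 + 94*√3)) = 32930 + √(-4729 + 94*√3)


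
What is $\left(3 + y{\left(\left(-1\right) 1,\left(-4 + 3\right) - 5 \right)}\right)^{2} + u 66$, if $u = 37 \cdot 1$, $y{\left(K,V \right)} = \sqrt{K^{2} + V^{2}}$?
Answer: $2488 + 6 \sqrt{37} \approx 2524.5$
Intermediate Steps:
$u = 37$
$\left(3 + y{\left(\left(-1\right) 1,\left(-4 + 3\right) - 5 \right)}\right)^{2} + u 66 = \left(3 + \sqrt{\left(\left(-1\right) 1\right)^{2} + \left(\left(-4 + 3\right) - 5\right)^{2}}\right)^{2} + 37 \cdot 66 = \left(3 + \sqrt{\left(-1\right)^{2} + \left(-1 - 5\right)^{2}}\right)^{2} + 2442 = \left(3 + \sqrt{1 + \left(-6\right)^{2}}\right)^{2} + 2442 = \left(3 + \sqrt{1 + 36}\right)^{2} + 2442 = \left(3 + \sqrt{37}\right)^{2} + 2442 = 2442 + \left(3 + \sqrt{37}\right)^{2}$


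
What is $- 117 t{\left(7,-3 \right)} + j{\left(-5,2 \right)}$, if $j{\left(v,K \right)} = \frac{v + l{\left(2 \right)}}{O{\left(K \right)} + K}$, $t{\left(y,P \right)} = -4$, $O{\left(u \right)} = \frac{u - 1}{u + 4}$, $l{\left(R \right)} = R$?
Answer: $\frac{6066}{13} \approx 466.62$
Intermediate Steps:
$O{\left(u \right)} = \frac{-1 + u}{4 + u}$
$j{\left(v,K \right)} = \frac{2 + v}{K + \frac{-1 + K}{4 + K}}$ ($j{\left(v,K \right)} = \frac{v + 2}{\frac{-1 + K}{4 + K} + K} = \frac{2 + v}{K + \frac{-1 + K}{4 + K}}$)
$- 117 t{\left(7,-3 \right)} + j{\left(-5,2 \right)} = \left(-117\right) \left(-4\right) + \frac{\left(2 - 5\right) \left(4 + 2\right)}{-1 + 2 + 2 \left(4 + 2\right)} = 468 + \frac{1}{-1 + 2 + 2 \cdot 6} \left(-3\right) 6 = 468 + \frac{1}{-1 + 2 + 12} \left(-3\right) 6 = 468 + \frac{1}{13} \left(-3\right) 6 = 468 - \frac{18}{13} = \frac{6066}{13}$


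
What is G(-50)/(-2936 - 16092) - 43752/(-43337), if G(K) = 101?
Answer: 828136019/824616436 ≈ 1.0043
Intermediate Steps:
G(-50)/(-2936 - 16092) - 43752/(-43337) = 101/(-2936 - 16092) - 43752/(-43337) = 101/(-19028) - 43752*(-1/43337) = 101*(-1/19028) + 43752/43337 = -101/19028 + 43752/43337 = 828136019/824616436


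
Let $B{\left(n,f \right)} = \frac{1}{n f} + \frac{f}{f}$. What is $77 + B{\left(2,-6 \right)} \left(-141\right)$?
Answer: $- \frac{209}{4} \approx -52.25$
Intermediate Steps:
$B{\left(n,f \right)} = 1 + \frac{1}{f n}$ ($B{\left(n,f \right)} = \frac{1}{f n} + 1 = 1 + \frac{1}{f n}$)
$77 + B{\left(2,-6 \right)} \left(-141\right) = 77 + \left(1 + \frac{1}{\left(-6\right) 2}\right) \left(-141\right) = 77 + \left(1 - \frac{1}{12}\right) \left(-141\right) = 77 + \frac{11}{12} \left(-141\right) = 77 - \frac{517}{4} = - \frac{209}{4}$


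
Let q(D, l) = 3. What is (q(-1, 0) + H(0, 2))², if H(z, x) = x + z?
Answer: 25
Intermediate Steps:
(q(-1, 0) + H(0, 2))² = (3 + (2 + 0))² = (3 + 2)² = 5² = 25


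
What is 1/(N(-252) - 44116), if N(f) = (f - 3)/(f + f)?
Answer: -168/7411403 ≈ -2.2668e-5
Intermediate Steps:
N(f) = (-3 + f)/(2*f) (N(f) = (-3 + f)/((2*f)) = (-3 + f)*(1/(2*f)) = (-3 + f)/(2*f))
1/(N(-252) - 44116) = 1/((1/2)*(-3 - 252)/(-252) - 44116) = 1/((1/2)*(-1/252)*(-255) - 44116) = 1/(85/168 - 44116) = 1/(-7411403/168) = -168/7411403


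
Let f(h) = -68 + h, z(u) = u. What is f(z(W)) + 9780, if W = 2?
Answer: 9714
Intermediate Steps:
f(z(W)) + 9780 = (-68 + 2) + 9780 = -66 + 9780 = 9714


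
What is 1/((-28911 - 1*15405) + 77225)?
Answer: 1/32909 ≈ 3.0387e-5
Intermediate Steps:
1/((-28911 - 1*15405) + 77225) = 1/((-28911 - 15405) + 77225) = 1/(-44316 + 77225) = 1/32909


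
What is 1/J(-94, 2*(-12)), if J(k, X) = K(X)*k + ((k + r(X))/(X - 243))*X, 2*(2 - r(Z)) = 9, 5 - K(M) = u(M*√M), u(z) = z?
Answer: -1895789/484678041074 + 8934888*I*√6/242339020537 ≈ -3.9114e-6 + 9.0311e-5*I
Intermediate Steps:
K(M) = 5 - M^(3/2) (K(M) = 5 - M*√M = 5 - M^(3/2))
r(Z) = -5/2 (r(Z) = 2 - ½*9 = 2 - 9/2 = -5/2)
J(k, X) = k*(5 - X^(3/2)) + X*(-5/2 + k)/(-243 + X) (J(k, X) = (5 - X^(3/2))*k + ((k - 5/2)/(X - 243))*X = k*(5 - X^(3/2)) + ((-5/2 + k)/(-243 + X))*X = k*(5 - X^(3/2)) + X*(-5/2 + k)/(-243 + X))
1/J(-94, 2*(-12)) = 1/((-1215*(-94) - 5*(-12) - 1*(-94)*(2*(-12))^(5/2) + 6*(2*(-12))*(-94) + 243*(-94)*(2*(-12))^(3/2))/(-243 + 2*(-12))) = 1/((114210 - 5/2*(-24) - 1*(-94)*(-24)^(5/2) + 6*(-24)*(-94) + 243*(-94)*(-24)^(3/2))/(-243 - 24)) = 1/((114210 + 60 - 1*(-94)*1152*I*√6 + 13536 + 243*(-94)*(-48*I*√6))/(-267)) = 1/(-(114210 + 60 + 108288*I*√6 + 13536 + 1096416*I*√6)/267) = 1/(-(127806 + 1204704*I*√6)/267) = 1/(-42602/89 - 4512*I*√6)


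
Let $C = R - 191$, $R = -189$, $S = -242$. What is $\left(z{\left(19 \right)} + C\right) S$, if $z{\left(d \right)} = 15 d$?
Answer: $22990$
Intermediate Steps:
$C = -380$ ($C = -189 - 191 = -380$)
$\left(z{\left(19 \right)} + C\right) S = \left(15 \cdot 19 - 380\right) \left(-242\right) = \left(285 - 380\right) \left(-242\right) = \left(-95\right) \left(-242\right) = 22990$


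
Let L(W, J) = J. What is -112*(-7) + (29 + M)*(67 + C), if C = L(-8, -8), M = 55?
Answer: 5740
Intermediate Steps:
C = -8
-112*(-7) + (29 + M)*(67 + C) = -112*(-7) + (29 + 55)*(67 - 8) = 784 + 84*59 = 784 + 4956 = 5740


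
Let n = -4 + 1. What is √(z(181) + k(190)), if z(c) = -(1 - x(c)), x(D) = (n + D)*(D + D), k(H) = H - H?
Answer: 7*√1315 ≈ 253.84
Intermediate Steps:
k(H) = 0
n = -3
x(D) = 2*D*(-3 + D) (x(D) = (-3 + D)*(D + D) = (-3 + D)*(2*D) = 2*D*(-3 + D))
z(c) = -1 + 2*c*(-3 + c) (z(c) = -(1 - 2*c*(-3 + c)) = -1 + 2*c*(-3 + c))
√(z(181) + k(190)) = √((-1 + 2*181*(-3 + 181)) + 0) = √((-1 + 2*181*178) + 0) = √((-1 + 64436) + 0) = √(64435 + 0) = √64435 = 7*√1315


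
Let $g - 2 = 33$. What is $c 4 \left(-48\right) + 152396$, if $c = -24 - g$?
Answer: $163724$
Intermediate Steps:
$g = 35$ ($g = 2 + 33 = 35$)
$c = -59$ ($c = -24 - 35 = -59$)
$c 4 \left(-48\right) + 152396 = \left(-59\right) 4 \left(-48\right) + 152396 = \left(-236\right) \left(-48\right) + 152396 = 11328 + 152396 = 163724$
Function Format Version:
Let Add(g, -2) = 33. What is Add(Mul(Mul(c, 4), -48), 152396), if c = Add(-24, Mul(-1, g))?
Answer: 163724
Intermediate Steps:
g = 35 (g = Add(2, 33) = 35)
c = -59 (c = Add(-24, Mul(-1, 35)) = Add(-24, -35) = -59)
Add(Mul(Mul(c, 4), -48), 152396) = Add(Mul(Mul(-59, 4), -48), 152396) = Add(Mul(-236, -48), 152396) = Add(11328, 152396) = 163724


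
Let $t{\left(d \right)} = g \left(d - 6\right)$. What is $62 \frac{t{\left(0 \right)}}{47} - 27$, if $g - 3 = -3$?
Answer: $-27$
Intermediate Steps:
$g = 0$ ($g = 3 - 3 = 0$)
$t{\left(d \right)} = 0$ ($t{\left(d \right)} = 0 \left(d - 6\right) = 0 \left(-6 + d\right) = 0$)
$62 \frac{t{\left(0 \right)}}{47} - 27 = 62 \cdot \frac{0}{47} - 27 = 62 \cdot 0 \cdot \frac{1}{47} - 27 = 62 \cdot 0 - 27 = 0 - 27 = -27$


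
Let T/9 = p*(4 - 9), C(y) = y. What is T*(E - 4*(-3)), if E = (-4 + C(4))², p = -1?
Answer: 540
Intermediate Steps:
T = 45 (T = 9*(-(4 - 9)) = 9*(-1*(-5)) = 9*5 = 45)
E = 0 (E = (-4 + 4)² = 0² = 0)
T*(E - 4*(-3)) = 45*(0 - 4*(-3)) = 45*(0 + 12) = 45*12 = 540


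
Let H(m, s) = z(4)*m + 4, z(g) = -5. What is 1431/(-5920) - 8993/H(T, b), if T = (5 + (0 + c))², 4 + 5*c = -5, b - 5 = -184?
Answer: 66463771/349280 ≈ 190.29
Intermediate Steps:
b = -179 (b = 5 - 184 = -179)
c = -9/5 (c = -⅘ + (⅕)*(-5) = -⅘ - 1 = -9/5 ≈ -1.8000)
T = 256/25 (T = (5 + (0 - 9/5))² = (5 - 9/5)² = (16/5)² = 256/25 ≈ 10.240)
H(m, s) = 4 - 5*m (H(m, s) = -5*m + 4 = 4 - 5*m)
1431/(-5920) - 8993/H(T, b) = 1431/(-5920) - 8993/(4 - 5*256/25) = 1431*(-1/5920) - 8993/(4 - 256/5) = -1431/5920 - 8993/(-236/5) = -1431/5920 - 8993*(-5/236) = -1431/5920 + 44965/236 = 66463771/349280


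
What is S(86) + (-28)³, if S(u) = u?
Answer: -21866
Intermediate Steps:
S(86) + (-28)³ = 86 + (-28)³ = 86 - 21952 = -21866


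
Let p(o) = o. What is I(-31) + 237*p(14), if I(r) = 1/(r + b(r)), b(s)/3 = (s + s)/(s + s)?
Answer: 92903/28 ≈ 3318.0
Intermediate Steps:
b(s) = 3 (b(s) = 3*((s + s)/(s + s)) = 3*((2*s)/((2*s))) = 3*((2*s)*(1/(2*s))) = 3*1 = 3)
I(r) = 1/(3 + r) (I(r) = 1/(r + 3) = 1/(3 + r))
I(-31) + 237*p(14) = 1/(3 - 31) + 237*14 = 1/(-28) + 3318 = -1/28 + 3318 = 92903/28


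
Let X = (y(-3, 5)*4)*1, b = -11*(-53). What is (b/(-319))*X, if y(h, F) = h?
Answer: 636/29 ≈ 21.931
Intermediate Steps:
b = 583
X = -12 (X = -3*4*1 = -12*1 = -12)
(b/(-319))*X = (583/(-319))*(-12) = (583*(-1/319))*(-12) = -53/29*(-12) = 636/29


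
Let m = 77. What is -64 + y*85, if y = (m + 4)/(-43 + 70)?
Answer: 191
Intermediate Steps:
y = 3 (y = (77 + 4)/(-43 + 70) = 81/27 = 81*(1/27) = 3)
-64 + y*85 = -64 + 3*85 = -64 + 255 = 191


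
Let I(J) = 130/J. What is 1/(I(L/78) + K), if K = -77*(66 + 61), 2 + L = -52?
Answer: -9/89701 ≈ -0.00010033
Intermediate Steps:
L = -54 (L = -2 - 52 = -54)
K = -9779 (K = -77*127 = -9779)
1/(I(L/78) + K) = 1/(130/((-54/78)) - 9779) = 1/(130/((-54*1/78)) - 9779) = 1/(130/(-9/13) - 9779) = 1/(130*(-13/9) - 9779) = 1/(-1690/9 - 9779) = 1/(-89701/9) = -9/89701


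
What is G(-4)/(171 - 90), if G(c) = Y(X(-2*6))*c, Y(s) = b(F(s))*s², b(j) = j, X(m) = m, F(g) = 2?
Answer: -128/9 ≈ -14.222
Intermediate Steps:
Y(s) = 2*s²
G(c) = 288*c (G(c) = (2*(-2*6)²)*c = (2*(-12)²)*c = (2*144)*c = 288*c)
G(-4)/(171 - 90) = (288*(-4))/(171 - 90) = -1152/81 = -1152*1/81 = -128/9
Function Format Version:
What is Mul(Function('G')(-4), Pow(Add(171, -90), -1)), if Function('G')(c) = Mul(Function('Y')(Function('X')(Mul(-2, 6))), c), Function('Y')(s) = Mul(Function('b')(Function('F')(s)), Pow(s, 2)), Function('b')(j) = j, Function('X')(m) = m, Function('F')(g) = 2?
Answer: Rational(-128, 9) ≈ -14.222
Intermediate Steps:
Function('Y')(s) = Mul(2, Pow(s, 2))
Function('G')(c) = Mul(288, c) (Function('G')(c) = Mul(Mul(2, Pow(Mul(-2, 6), 2)), c) = Mul(Mul(2, Pow(-12, 2)), c) = Mul(Mul(2, 144), c) = Mul(288, c))
Mul(Function('G')(-4), Pow(Add(171, -90), -1)) = Mul(Mul(288, -4), Pow(Add(171, -90), -1)) = Mul(-1152, Pow(81, -1)) = Mul(-1152, Rational(1, 81)) = Rational(-128, 9)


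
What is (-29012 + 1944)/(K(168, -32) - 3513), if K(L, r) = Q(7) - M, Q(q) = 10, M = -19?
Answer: 101/13 ≈ 7.7692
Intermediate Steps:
K(L, r) = 29 (K(L, r) = 10 - 1*(-19) = 10 + 19 = 29)
(-29012 + 1944)/(K(168, -32) - 3513) = (-29012 + 1944)/(29 - 3513) = -27068/(-3484) = -27068*(-1/3484) = 101/13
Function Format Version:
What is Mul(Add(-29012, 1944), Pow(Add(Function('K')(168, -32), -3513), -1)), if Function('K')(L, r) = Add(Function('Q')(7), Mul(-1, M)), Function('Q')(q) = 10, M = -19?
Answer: Rational(101, 13) ≈ 7.7692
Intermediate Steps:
Function('K')(L, r) = 29 (Function('K')(L, r) = Add(10, Mul(-1, -19)) = Add(10, 19) = 29)
Mul(Add(-29012, 1944), Pow(Add(Function('K')(168, -32), -3513), -1)) = Mul(Add(-29012, 1944), Pow(Add(29, -3513), -1)) = Mul(-27068, Pow(-3484, -1)) = Mul(-27068, Rational(-1, 3484)) = Rational(101, 13)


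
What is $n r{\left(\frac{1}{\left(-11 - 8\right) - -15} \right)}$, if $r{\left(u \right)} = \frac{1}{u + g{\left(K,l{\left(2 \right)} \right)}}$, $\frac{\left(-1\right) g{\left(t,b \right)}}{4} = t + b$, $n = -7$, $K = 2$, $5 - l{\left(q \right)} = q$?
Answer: $\frac{28}{81} \approx 0.34568$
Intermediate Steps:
$l{\left(q \right)} = 5 - q$
$g{\left(t,b \right)} = - 4 b - 4 t$ ($g{\left(t,b \right)} = - 4 \left(t + b\right) = - 4 \left(b + t\right) = - 4 b - 4 t$)
$r{\left(u \right)} = \frac{1}{-20 + u}$ ($r{\left(u \right)} = \frac{1}{u - \left(8 + 4 \left(5 - 2\right)\right)} = \frac{1}{u - 20} = \frac{1}{-20 + u}$)
$n r{\left(\frac{1}{\left(-11 - 8\right) - -15} \right)} = - \frac{7}{-20 + \frac{1}{\left(-11 - 8\right) - -15}} = - \frac{7}{-20 + \frac{1}{-19 + 15}} = - \frac{7}{-20 + \frac{1}{-4}} = - \frac{7}{-20 - \frac{1}{4}} = - \frac{7}{- \frac{81}{4}} = \left(-7\right) \left(- \frac{4}{81}\right) = \frac{28}{81}$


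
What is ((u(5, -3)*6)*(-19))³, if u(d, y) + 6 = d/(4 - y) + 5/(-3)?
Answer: 170769126592/343 ≈ 4.9787e+8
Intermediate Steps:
u(d, y) = -23/3 + d/(4 - y) (u(d, y) = -6 + (d/(4 - y) + 5/(-3)) = -6 + (d/(4 - y) + 5*(-⅓)) = -6 + (d/(4 - y) - 5/3) = -6 + (-5/3 + d/(4 - y)) = -23/3 + d/(4 - y))
((u(5, -3)*6)*(-19))³ = ((((92 - 23*(-3) - 3*5)/(3*(-4 - 3)))*6)*(-19))³ = ((((⅓)*(92 + 69 - 15)/(-7))*6)*(-19))³ = ((((⅓)*(-⅐)*146)*6)*(-19))³ = (-146/21*6*(-19))³ = (-292/7*(-19))³ = (5548/7)³ = 170769126592/343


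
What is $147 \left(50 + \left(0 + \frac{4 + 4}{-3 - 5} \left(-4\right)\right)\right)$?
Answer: $7938$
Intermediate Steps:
$147 \left(50 + \left(0 + \frac{4 + 4}{-3 - 5} \left(-4\right)\right)\right) = 147 \left(50 + \left(0 + \frac{8}{-8} \left(-4\right)\right)\right) = 147 \left(50 + \left(0 + 8 \left(- \frac{1}{8}\right) \left(-4\right)\right)\right) = 147 \left(50 + \left(0 - -4\right)\right) = 147 \left(50 + \left(0 + 4\right)\right) = 147 \left(50 + 4\right) = 147 \cdot 54 = 7938$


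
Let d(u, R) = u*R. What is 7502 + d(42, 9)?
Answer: 7880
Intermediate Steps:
d(u, R) = R*u
7502 + d(42, 9) = 7502 + 9*42 = 7502 + 378 = 7880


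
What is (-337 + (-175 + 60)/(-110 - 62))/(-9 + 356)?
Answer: -57849/59684 ≈ -0.96925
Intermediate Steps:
(-337 + (-175 + 60)/(-110 - 62))/(-9 + 356) = (-337 - 115/(-172))/347 = (-337 - 115*(-1/172))*(1/347) = (-337 + 115/172)*(1/347) = -57849/172*1/347 = -57849/59684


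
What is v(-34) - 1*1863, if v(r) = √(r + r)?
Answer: -1863 + 2*I*√17 ≈ -1863.0 + 8.2462*I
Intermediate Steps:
v(r) = √2*√r (v(r) = √(2*r) = √2*√r)
v(-34) - 1*1863 = √2*√(-34) - 1*1863 = √2*(I*√34) - 1863 = 2*I*√17 - 1863 = -1863 + 2*I*√17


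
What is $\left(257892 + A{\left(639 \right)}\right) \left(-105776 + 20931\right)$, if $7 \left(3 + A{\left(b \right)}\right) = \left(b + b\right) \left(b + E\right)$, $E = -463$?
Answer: $- \frac{172248161595}{7} \approx -2.4607 \cdot 10^{10}$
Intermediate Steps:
$A{\left(b \right)} = -3 + \frac{2 b \left(-463 + b\right)}{7}$ ($A{\left(b \right)} = -3 + \frac{\left(b + b\right) \left(b - 463\right)}{7} = -3 + \frac{2 b \left(-463 + b\right)}{7}$)
$\left(257892 + A{\left(639 \right)}\right) \left(-105776 + 20931\right) = \left(257892 - \left(\frac{591735}{7} - \frac{816642}{7}\right)\right) \left(-105776 + 20931\right) = \left(257892 - - \frac{224907}{7}\right) \left(-84845\right) = \left(257892 + \frac{224907}{7}\right) \left(-84845\right) = \frac{2030151}{7} \left(-84845\right) = - \frac{172248161595}{7}$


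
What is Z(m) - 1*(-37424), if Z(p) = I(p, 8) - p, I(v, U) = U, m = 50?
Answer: 37382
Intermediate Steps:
Z(p) = 8 - p
Z(m) - 1*(-37424) = (8 - 1*50) - 1*(-37424) = (8 - 50) + 37424 = -42 + 37424 = 37382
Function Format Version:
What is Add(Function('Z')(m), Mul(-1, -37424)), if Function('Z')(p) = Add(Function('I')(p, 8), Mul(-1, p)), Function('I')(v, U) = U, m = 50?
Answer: 37382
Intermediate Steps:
Function('Z')(p) = Add(8, Mul(-1, p))
Add(Function('Z')(m), Mul(-1, -37424)) = Add(Add(8, Mul(-1, 50)), Mul(-1, -37424)) = Add(Add(8, -50), 37424) = Add(-42, 37424) = 37382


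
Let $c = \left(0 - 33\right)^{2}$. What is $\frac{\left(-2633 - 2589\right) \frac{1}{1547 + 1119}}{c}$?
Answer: $- \frac{2611}{1451637} \approx -0.0017987$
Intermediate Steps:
$c = 1089$ ($c = \left(-33\right)^{2} = 1089$)
$\frac{\left(-2633 - 2589\right) \frac{1}{1547 + 1119}}{c} = \frac{\left(-2633 - 2589\right) \frac{1}{1547 + 1119}}{1089} = \frac{-2633 - 2589}{2666} \cdot \frac{1}{1089} = \left(-5222\right) \frac{1}{2666} \cdot \frac{1}{1089} = \left(- \frac{2611}{1333}\right) \frac{1}{1089} = - \frac{2611}{1451637}$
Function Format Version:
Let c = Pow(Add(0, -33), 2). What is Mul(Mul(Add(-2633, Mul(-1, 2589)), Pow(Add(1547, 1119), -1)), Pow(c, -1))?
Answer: Rational(-2611, 1451637) ≈ -0.0017987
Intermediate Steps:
c = 1089 (c = Pow(-33, 2) = 1089)
Mul(Mul(Add(-2633, Mul(-1, 2589)), Pow(Add(1547, 1119), -1)), Pow(c, -1)) = Mul(Mul(Add(-2633, Mul(-1, 2589)), Pow(Add(1547, 1119), -1)), Pow(1089, -1)) = Mul(Mul(Add(-2633, -2589), Pow(2666, -1)), Rational(1, 1089)) = Mul(Mul(-5222, Rational(1, 2666)), Rational(1, 1089)) = Mul(Rational(-2611, 1333), Rational(1, 1089)) = Rational(-2611, 1451637)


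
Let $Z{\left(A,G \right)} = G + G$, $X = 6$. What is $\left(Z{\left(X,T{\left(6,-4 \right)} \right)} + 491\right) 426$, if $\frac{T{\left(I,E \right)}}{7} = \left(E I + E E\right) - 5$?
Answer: $131634$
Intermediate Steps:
$T{\left(I,E \right)} = -35 + 7 E^{2} + 7 E I$ ($T{\left(I,E \right)} = 7 \left(\left(E I + E E\right) - 5\right) = 7 \left(\left(E I + E^{2}\right) - 5\right) = 7 \left(\left(E^{2} + E I\right) - 5\right) = 7 \left(-5 + E^{2} + E I\right) = -35 + 7 E^{2} + 7 E I$)
$Z{\left(A,G \right)} = 2 G$
$\left(Z{\left(X,T{\left(6,-4 \right)} \right)} + 491\right) 426 = \left(2 \left(-35 + 7 \left(-4\right)^{2} + 7 \left(-4\right) 6\right) + 491\right) 426 = \left(2 \left(-35 + 7 \cdot 16 - 168\right) + 491\right) 426 = \left(2 \left(-35 + 112 - 168\right) + 491\right) 426 = \left(2 \left(-91\right) + 491\right) 426 = \left(-182 + 491\right) 426 = 309 \cdot 426 = 131634$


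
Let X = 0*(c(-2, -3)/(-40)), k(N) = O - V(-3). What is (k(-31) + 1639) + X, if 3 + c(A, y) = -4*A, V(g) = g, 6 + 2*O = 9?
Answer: 3287/2 ≈ 1643.5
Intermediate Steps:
O = 3/2 (O = -3 + (1/2)*9 = -3 + 9/2 = 3/2 ≈ 1.5000)
c(A, y) = -3 - 4*A
k(N) = 9/2 (k(N) = 3/2 - 1*(-3) = 3/2 + 3 = 9/2)
X = 0 (X = 0*((-3 - 4*(-2))/(-40)) = 0*((-3 + 8)*(-1/40)) = 0*(5*(-1/40)) = 0*(-1/8) = 0)
(k(-31) + 1639) + X = (9/2 + 1639) + 0 = 3287/2 + 0 = 3287/2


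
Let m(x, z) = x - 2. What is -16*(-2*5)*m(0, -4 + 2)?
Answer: -320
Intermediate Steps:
m(x, z) = -2 + x
-16*(-2*5)*m(0, -4 + 2) = -16*(-2*5)*(-2 + 0) = -(-160)*(-2) = -16*20 = -320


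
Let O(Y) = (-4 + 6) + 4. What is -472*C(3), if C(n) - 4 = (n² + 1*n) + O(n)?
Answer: -10384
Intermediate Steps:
O(Y) = 6 (O(Y) = 2 + 4 = 6)
C(n) = 10 + n + n² (C(n) = 4 + ((n² + 1*n) + 6) = 4 + ((n² + n) + 6) = 4 + ((n + n²) + 6) = 4 + (6 + n + n²) = 10 + n + n²)
-472*C(3) = -472*(10 + 3 + 3²) = -472*(10 + 3 + 9) = -472*22 = -10384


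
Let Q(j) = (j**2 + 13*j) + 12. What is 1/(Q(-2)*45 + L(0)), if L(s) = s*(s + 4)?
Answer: -1/450 ≈ -0.0022222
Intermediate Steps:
Q(j) = 12 + j**2 + 13*j
L(s) = s*(4 + s)
1/(Q(-2)*45 + L(0)) = 1/((12 + (-2)**2 + 13*(-2))*45 + 0*(4 + 0)) = 1/((12 + 4 - 26)*45 + 0*4) = 1/(-10*45 + 0) = 1/(-450 + 0) = 1/(-450) = -1/450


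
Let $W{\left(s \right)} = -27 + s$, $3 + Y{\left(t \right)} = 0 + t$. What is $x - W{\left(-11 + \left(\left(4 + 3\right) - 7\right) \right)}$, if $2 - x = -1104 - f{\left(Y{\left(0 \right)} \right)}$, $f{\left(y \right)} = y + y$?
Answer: $1138$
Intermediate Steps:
$Y{\left(t \right)} = -3 + t$ ($Y{\left(t \right)} = -3 + \left(0 + t\right) = -3 + t$)
$f{\left(y \right)} = 2 y$
$x = 1100$ ($x = 2 - \left(-1104 - 2 \left(-3 + 0\right)\right) = 2 - \left(-1104 - 2 \left(-3\right)\right) = 2 - \left(-1104 - -6\right) = 2 - \left(-1104 + 6\right) = 2 - -1098 = 2 + 1098 = 1100$)
$x - W{\left(-11 + \left(\left(4 + 3\right) - 7\right) \right)} = 1100 - \left(-27 + \left(-11 + \left(\left(4 + 3\right) - 7\right)\right)\right) = 1100 - \left(-27 + \left(-11 + \left(7 - 7\right)\right)\right) = 1100 - \left(-27 + \left(-11 + 0\right)\right) = 1100 - \left(-27 - 11\right) = 1100 - -38 = 1100 + 38 = 1138$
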